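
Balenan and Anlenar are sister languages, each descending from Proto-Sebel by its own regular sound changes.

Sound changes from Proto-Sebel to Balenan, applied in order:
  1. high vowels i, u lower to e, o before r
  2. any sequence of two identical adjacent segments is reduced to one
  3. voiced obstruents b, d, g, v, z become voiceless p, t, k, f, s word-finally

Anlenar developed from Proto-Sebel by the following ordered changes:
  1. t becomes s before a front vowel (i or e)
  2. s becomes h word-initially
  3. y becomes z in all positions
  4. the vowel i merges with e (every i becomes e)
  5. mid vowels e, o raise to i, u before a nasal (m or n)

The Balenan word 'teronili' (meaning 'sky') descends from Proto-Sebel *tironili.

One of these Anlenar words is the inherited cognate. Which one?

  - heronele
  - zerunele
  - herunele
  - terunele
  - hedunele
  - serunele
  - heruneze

herunele

Anlenar: *tironili
  tironili → sironili   [palatalisation]
  sironili → hironili   [debuccalisation]
  hironili (rule 3 does not apply)
  hironili → heronele   [vowel merger]
  heronele → herunele   [pre-nasal raising]
  giving Anlenar herunele.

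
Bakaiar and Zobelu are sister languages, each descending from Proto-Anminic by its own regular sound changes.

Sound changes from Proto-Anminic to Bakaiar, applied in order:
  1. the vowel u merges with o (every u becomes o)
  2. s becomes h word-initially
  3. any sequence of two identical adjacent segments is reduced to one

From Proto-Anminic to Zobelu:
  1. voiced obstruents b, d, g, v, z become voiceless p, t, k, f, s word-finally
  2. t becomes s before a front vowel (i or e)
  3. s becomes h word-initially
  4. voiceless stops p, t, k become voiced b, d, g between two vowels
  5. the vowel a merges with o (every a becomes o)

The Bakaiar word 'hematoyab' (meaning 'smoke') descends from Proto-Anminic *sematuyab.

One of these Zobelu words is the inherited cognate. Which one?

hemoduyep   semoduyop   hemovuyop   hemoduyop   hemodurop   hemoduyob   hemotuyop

Zobelu: *sematuyab > sematuyap > hematuyap > hemaduyap > hemoduyop  (by final devoicing, debuccalisation, intervocalic voicing, vowel merger)

hemoduyop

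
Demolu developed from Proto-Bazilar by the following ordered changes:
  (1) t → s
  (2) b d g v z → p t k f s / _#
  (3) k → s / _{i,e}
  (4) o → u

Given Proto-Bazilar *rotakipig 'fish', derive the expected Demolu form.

rusasipik

Demolu: *rotakipig > rosakipig > rosakipik > rosasipik > rusasipik  (by unconditioned shift, final devoicing, palatalisation, vowel merger)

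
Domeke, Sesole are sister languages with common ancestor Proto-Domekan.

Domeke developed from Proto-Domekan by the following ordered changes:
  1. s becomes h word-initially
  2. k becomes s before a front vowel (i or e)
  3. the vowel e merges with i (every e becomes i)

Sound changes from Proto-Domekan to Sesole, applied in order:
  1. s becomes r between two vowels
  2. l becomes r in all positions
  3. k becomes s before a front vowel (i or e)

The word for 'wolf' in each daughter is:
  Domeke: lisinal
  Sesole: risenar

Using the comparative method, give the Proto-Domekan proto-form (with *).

*likenal

Position 3: Domeke has s, Sesole has s. Taking the neighbouring segments as reconstructed: Domeke s could go back to *k or *s; Sesole s can only go back to *k — the one source consistent with every daughter is *k.
Position 4: Domeke has i, Sesole has e. Sesole preserves e here (none of its changes turn any other segment into e), so the proto-segment is *e.
Continuing position by position gives *likenal; check it forward:
Domeke: start from *likenal.
  rule 1: no change — likenal
  rule 2 (palatalisation): likenal → lisenal
  rule 3 (vowel merger): lisenal → lisinal
  ⇒ Domeke lisinal
Sesole: start from *likenal.
  rule 1: no change — likenal
  rule 2 (unconditioned shift): likenal → rikenar
  rule 3 (palatalisation): rikenar → risenar
  ⇒ Sesole risenar
Only *likenal yields all of Domeke lisinal, Sesole risenar.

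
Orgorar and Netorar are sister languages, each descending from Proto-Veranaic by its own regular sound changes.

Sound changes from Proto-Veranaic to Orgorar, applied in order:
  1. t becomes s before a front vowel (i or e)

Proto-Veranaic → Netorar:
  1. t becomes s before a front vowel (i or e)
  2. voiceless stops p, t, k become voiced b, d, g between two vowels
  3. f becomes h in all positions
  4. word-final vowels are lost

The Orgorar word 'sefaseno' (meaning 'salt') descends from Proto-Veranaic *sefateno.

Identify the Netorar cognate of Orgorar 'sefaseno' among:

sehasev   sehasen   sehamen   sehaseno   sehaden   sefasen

Netorar: start from *sefateno.
  rule 1 (palatalisation): sefateno → sefaseno
  rule 2: no change — sefaseno
  rule 3 (unconditioned shift): sefaseno → sehaseno
  rule 4 (apocope): sehaseno → sehasen
  ⇒ Netorar sehasen
Only 'sehasen' matches the regular Netorar development of *sefateno.

sehasen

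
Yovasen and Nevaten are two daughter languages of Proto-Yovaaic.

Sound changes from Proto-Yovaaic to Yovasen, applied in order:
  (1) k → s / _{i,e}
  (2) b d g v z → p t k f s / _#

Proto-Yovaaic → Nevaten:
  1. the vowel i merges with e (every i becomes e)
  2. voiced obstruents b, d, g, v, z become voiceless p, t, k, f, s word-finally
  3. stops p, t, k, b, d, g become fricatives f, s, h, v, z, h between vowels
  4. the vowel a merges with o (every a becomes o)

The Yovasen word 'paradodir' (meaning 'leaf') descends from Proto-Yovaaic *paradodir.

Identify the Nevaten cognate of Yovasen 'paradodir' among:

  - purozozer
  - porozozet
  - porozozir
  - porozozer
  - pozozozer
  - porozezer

Nevaten: *paradodir
  paradodir → paradoder   [vowel merger]
  paradoder (rule 2 does not apply)
  paradoder → parazozer   [intervocalic lenition]
  parazozer → porozozer   [vowel merger]
  giving Nevaten porozozer.

porozozer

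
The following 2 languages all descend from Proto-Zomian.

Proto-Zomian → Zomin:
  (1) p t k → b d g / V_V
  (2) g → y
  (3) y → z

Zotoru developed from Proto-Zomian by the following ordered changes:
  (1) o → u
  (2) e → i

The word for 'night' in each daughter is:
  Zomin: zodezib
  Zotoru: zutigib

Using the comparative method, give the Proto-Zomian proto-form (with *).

*zotegib

Position 4: Zomin has e, Zotoru has i. Zomin preserves e here (none of its changes turn any other segment into e), so the proto-segment is *e.
Position 3: Zomin has d, Zotoru has t. Zotoru preserves t here (none of its changes turn any other segment into t), so the proto-segment is *t.
Position 5: Zomin has z, Zotoru has g. Zotoru preserves g here (none of its changes turn any other segment into g), so the proto-segment is *g.
Verify the candidate proto-form against each daughter:
Zomin: *zotegib > zodegib > zodeyib > zodezib  (by intervocalic voicing, unconditioned shift, unconditioned shift)
Zotoru: *zotegib
  zotegib → zutegib   [vowel merger]
  zutegib → zutigib   [vowel merger]
  giving Zotoru zutigib.
*zotegib is the unique common source.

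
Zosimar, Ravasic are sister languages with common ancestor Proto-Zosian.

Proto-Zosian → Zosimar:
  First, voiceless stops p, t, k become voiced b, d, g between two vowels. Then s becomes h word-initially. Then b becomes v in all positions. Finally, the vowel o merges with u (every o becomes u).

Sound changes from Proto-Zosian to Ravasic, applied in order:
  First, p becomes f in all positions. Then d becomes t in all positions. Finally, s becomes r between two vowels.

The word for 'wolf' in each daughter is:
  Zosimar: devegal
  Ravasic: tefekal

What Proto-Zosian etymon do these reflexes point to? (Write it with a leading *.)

*depekal

Position 3: Zosimar has v, Ravasic has f. Taking the neighbouring segments as reconstructed: Zosimar v could go back to *p or *b or *v; Ravasic f could go back to *p or *f — the one source consistent with every daughter is *p.
Position 5: Zosimar has g, Ravasic has k. Ravasic preserves k here (none of its changes turn any other segment into k), so the proto-segment is *k.
Position 1: Zosimar has d, Ravasic has t. Taking the neighbouring segments as reconstructed: Zosimar d can only go back to *d; Ravasic t could go back to *t or *d — the one source consistent with every daughter is *d.
The remaining positions agree across the daughters. Check the candidate against every language:
Zosimar: start from *depekal.
  rule 1 (intervocalic voicing): depekal → debegal
  rule 2: no change — debegal
  rule 3 (unconditioned shift): debegal → devegal
  rule 4: no change — devegal
  ⇒ Zosimar devegal
Ravasic: start from *depekal.
  rule 1 (unconditioned shift): depekal → defekal
  rule 2 (unconditioned shift): defekal → tefekal
  rule 3: no change — tefekal
  ⇒ Ravasic tefekal
*depekal is the unique common source.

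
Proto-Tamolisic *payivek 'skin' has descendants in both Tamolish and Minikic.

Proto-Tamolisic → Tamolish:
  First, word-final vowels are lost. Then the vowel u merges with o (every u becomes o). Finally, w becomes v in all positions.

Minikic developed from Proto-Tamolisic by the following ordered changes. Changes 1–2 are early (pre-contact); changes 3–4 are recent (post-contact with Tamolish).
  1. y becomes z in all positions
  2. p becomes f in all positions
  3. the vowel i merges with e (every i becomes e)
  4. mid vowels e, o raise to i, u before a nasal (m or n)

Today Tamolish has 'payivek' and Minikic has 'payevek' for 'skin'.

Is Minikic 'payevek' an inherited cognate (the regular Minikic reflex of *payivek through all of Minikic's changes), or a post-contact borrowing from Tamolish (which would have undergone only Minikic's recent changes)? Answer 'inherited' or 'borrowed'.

If inherited, *payivek would pass through all of Minikic's changes:
Minikic: start from *payivek.
  rule 1 (unconditioned shift): payivek → pazivek
  rule 2 (unconditioned shift): pazivek → fazivek
  rule 3 (vowel merger): fazivek → fazevek
  rule 4: no change — fazevek
  ⇒ Minikic fazevek
If borrowed from Tamolish 'payivek' after the early changes, it would undergo only the recent ones:
  rule 3 (vowel merger): payivek → payevek
  rule 4 (pre-nasal raising): no change (payevek)
  ⇒ as a loan: payevek
Minikic 'payevek' matches the loan outcome 'payevek', not the inherited 'fazevek' — it skipped the early Minikic changes, so it was borrowed from Tamolish.

borrowed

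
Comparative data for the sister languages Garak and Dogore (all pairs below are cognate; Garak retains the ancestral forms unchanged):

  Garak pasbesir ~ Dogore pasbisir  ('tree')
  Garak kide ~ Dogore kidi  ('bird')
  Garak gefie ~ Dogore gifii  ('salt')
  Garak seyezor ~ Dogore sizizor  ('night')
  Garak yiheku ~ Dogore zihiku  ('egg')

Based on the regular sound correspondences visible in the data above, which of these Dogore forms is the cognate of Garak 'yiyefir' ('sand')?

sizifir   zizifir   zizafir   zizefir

yiheku ~ zihiku — Garak y corresponds to Dogore z word-initially before a front vowel.
seyezor ~ sizizor — Garak y corresponds to Dogore z between vowels (before a front vowel).
gefie ~ gifii — Garak e corresponds to Dogore i after a consonant, before a labial obstruent.
Applying these to Garak 'yiyefir':
  yiyefir → ziyefir   (y→z word-initially before a front vowel)
  ziyefir → zizefir   (y→z between vowels (before a front vowel))
  zizefir → zizifir   (e→i after a consonant, before a labial obstruent)
So the Dogore cognate is 'zizifir'.

zizifir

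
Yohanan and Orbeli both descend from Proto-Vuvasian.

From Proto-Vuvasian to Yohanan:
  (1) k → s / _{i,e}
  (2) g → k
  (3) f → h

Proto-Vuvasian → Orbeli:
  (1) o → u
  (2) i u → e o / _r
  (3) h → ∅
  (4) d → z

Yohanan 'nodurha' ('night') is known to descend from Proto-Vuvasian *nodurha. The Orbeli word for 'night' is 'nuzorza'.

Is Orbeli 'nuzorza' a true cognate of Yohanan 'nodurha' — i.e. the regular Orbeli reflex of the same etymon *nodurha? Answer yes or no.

no

Derive the expected Orbeli reflex of *nodurha:
Orbeli: *nodurha
  nodurha → nudurha   [vowel merger]
  nudurha → nudorha   [pre-rhotic lowering]
  nudorha → nudora   [h-loss]
  nudora → nuzora   [unconditioned shift]
  giving Orbeli nuzora.
The regular Orbeli reflex would be 'nuzora', but the attested form is 'nuzorza'. The correspondence is irregular, so they are not cognates (the Orbeli form has a different source).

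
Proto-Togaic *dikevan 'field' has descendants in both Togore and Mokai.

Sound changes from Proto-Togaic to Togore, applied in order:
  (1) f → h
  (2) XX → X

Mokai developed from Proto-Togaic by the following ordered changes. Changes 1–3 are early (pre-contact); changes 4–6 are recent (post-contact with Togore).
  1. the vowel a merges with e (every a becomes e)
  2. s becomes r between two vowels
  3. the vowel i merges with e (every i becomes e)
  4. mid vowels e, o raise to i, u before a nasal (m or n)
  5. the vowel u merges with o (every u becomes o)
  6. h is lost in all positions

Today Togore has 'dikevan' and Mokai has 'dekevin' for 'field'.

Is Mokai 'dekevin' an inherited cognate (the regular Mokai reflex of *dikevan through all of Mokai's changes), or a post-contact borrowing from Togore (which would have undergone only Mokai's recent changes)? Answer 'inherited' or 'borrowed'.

If inherited, *dikevan would pass through all of Mokai's changes:
Mokai: start from *dikevan.
  rule 1 (vowel merger): dikevan → dikeven
  rule 2: no change — dikeven
  rule 3 (vowel merger): dikeven → dekeven
  rule 4 (pre-nasal raising): dekeven → dekevin
  rule 5: no change — dekevin
  rule 6: no change — dekevin
  ⇒ Mokai dekevin
If borrowed from Togore 'dikevan' after the early changes, it would undergo only the recent ones:
  rule 4 (pre-nasal raising): no change (dikevan)
  rule 5 (vowel merger): no change (dikevan)
  rule 6 (h-loss): no change (dikevan)
  ⇒ as a loan: dikevan
Mokai 'dekevin' matches the inherited outcome exactly, so it is an inherited cognate, not a loan.

inherited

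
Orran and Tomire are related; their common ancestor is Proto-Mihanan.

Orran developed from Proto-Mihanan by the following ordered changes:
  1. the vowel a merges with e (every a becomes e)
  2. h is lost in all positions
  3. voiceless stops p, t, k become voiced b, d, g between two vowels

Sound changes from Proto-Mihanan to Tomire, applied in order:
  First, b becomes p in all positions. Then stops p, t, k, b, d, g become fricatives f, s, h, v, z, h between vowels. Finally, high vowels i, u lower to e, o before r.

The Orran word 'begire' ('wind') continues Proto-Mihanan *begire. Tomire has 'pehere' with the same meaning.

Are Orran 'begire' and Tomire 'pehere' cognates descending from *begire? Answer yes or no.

yes

Derive the expected Tomire reflex of *begire:
Tomire: *begire
  begire → pegire   [unconditioned shift]
  pegire → pehire   [intervocalic lenition]
  pehire → pehere   [pre-rhotic lowering]
  giving Tomire pehere.
Tomire 'pehere' matches the regular reflex exactly, so the pair is cognate.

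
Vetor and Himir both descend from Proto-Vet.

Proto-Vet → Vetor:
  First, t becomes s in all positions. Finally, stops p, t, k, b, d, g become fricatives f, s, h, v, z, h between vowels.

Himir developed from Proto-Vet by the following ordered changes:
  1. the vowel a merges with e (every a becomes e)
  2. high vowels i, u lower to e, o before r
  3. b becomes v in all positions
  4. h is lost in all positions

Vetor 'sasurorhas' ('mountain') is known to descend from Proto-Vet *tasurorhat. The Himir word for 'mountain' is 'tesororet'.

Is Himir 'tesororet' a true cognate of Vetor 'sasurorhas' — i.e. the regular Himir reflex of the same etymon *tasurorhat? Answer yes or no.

Derive the expected Himir reflex of *tasurorhat:
Himir: start from *tasurorhat.
  rule 1 (vowel merger): tasurorhat → tesurorhet
  rule 2 (pre-rhotic lowering): tesurorhet → tesororhet
  rule 3: no change — tesororhet
  rule 4 (h-loss): tesororhet → tesororet
  ⇒ Himir tesororet
Himir 'tesororet' matches the regular reflex exactly, so the pair is cognate.

yes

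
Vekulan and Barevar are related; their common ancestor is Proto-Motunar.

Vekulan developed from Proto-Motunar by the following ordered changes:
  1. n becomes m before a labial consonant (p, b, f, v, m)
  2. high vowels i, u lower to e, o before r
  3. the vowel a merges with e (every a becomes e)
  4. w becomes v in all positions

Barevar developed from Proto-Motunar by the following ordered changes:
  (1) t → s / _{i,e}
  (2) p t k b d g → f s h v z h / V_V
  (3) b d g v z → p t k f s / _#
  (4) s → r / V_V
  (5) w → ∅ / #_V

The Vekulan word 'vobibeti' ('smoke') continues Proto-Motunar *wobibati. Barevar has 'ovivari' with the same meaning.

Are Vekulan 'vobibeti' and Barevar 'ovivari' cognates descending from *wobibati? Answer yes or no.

yes

Derive the expected Barevar reflex of *wobibati:
Barevar: start from *wobibati.
  rule 1 (palatalisation): wobibati → wobibasi
  rule 2 (intervocalic lenition): wobibasi → wovivasi
  rule 3: no change — wovivasi
  rule 4 (rhotacism): wovivasi → wovivari
  rule 5 (glide loss): wovivari → ovivari
  ⇒ Barevar ovivari
Barevar 'ovivari' matches the regular reflex exactly, so the pair is cognate.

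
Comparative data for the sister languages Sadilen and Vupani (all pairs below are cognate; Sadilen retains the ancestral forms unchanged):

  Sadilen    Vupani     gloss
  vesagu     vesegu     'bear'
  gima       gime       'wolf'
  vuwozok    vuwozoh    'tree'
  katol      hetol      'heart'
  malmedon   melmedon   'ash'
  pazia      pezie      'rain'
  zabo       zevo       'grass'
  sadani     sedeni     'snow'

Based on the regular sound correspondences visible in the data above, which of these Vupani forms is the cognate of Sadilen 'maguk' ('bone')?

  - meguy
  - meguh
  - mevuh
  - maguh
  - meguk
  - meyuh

meguh

vesagu ~ vesegu, katol ~ hetol — Sadilen a corresponds to Vupani e after a consonant, before a consonant other than r, m, n, p, b, f, v.
vuwozok ~ vuwozoh — Sadilen k corresponds to Vupani h word-finally.
Applying these to Sadilen 'maguk':
  maguk → meguk   (a→e after a consonant, before a consonant other than r, m, n, p, b, f, v)
  meguk → meguh   (k→h word-finally)
So the Vupani cognate is 'meguh'.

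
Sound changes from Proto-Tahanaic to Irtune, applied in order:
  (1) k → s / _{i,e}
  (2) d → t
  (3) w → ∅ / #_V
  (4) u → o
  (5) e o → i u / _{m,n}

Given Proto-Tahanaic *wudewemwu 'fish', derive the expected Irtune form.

otewimwo

Irtune: start from *wudewemwu.
  rule 1: no change — wudewemwu
  rule 2 (unconditioned shift): wudewemwu → wutewemwu
  rule 3 (glide loss): wutewemwu → utewemwu
  rule 4 (vowel merger): utewemwu → otewemwo
  rule 5 (pre-nasal raising): otewemwo → otewimwo
  ⇒ Irtune otewimwo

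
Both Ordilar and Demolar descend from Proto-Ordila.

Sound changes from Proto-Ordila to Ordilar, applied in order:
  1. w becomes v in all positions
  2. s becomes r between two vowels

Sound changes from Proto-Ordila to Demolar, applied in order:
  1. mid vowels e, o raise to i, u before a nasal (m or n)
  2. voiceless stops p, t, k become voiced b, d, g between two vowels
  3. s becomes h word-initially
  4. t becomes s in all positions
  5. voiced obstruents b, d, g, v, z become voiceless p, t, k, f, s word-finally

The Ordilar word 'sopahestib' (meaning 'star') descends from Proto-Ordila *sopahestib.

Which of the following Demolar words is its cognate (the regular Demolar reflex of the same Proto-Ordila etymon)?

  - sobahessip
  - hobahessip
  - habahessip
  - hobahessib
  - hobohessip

hobahessip

Demolar: *sopahestib > sobahestib > hobahestib > hobahessib > hobahessip  (by intervocalic voicing, debuccalisation, unconditioned shift, final devoicing)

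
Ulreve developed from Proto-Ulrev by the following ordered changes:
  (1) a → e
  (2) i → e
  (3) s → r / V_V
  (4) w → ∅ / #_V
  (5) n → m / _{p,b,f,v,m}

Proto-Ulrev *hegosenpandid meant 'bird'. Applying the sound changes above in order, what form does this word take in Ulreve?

Ulreve: *hegosenpandid > hegosenpendid > hegosenpended > hegorenpended > hegorempended  (by vowel merger, vowel merger, rhotacism, nasal place assimilation)

hegorempended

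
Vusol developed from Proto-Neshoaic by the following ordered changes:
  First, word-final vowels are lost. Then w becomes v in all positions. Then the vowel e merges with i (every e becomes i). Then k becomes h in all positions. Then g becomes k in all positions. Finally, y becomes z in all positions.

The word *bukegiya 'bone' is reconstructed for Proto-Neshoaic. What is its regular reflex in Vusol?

buhikiz

Vusol: *bukegiya
  bukegiya → bukegiy   [apocope]
  bukegiy (rule 2 does not apply)
  bukegiy → bukigiy   [vowel merger]
  bukigiy → buhigiy   [unconditioned shift]
  buhigiy → buhikiy   [unconditioned shift]
  buhikiy → buhikiz   [unconditioned shift]
  giving Vusol buhikiz.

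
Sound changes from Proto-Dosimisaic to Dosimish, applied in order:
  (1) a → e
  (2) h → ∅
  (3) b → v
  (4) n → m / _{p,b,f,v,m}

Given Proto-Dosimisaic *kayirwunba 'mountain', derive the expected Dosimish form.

Dosimish: start from *kayirwunba.
  rule 1 (vowel merger): kayirwunba → keyirwunbe
  rule 2: no change — keyirwunbe
  rule 3 (unconditioned shift): keyirwunbe → keyirwunve
  rule 4 (nasal place assimilation): keyirwunve → keyirwumve
  ⇒ Dosimish keyirwumve

keyirwumve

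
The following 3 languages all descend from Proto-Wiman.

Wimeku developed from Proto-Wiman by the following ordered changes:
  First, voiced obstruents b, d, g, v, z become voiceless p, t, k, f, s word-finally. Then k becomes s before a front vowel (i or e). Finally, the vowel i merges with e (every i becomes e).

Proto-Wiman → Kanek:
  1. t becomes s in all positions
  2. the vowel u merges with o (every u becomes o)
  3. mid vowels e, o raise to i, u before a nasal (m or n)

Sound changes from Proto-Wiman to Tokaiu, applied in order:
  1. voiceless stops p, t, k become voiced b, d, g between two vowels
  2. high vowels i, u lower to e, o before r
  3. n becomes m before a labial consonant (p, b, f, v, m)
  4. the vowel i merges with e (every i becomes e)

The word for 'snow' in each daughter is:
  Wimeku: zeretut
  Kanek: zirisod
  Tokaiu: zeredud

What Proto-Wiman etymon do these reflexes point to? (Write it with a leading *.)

Position 2: Wimeku has e, Kanek has i, Tokaiu has e. Taking the neighbouring segments as reconstructed: Wimeku e could go back to *e or *i; Kanek i can only go back to *i; Tokaiu e could go back to *e or *i — the one source consistent with every daughter is *i.
Position 4: Wimeku has e, Kanek has i, Tokaiu has e. Taking the neighbouring segments as reconstructed: Wimeku e could go back to *e or *i; Kanek i can only go back to *i; Tokaiu e could go back to *e or *i — the one source consistent with every daughter is *i.
Continuing position by position gives *ziritud; check it forward:
Wimeku: *ziritud
  ziritud → ziritut   [final devoicing]
  ziritut (rule 2 does not apply)
  ziritut → zeretut   [vowel merger]
  giving Wimeku zeretut.
Kanek: *ziritud > zirisud > zirisod  (by unconditioned shift, vowel merger)
Tokaiu: start from *ziritud.
  rule 1 (intervocalic voicing): ziritud → ziridud
  rule 2 (pre-rhotic lowering): ziridud → zeridud
  rule 3: no change — zeridud
  rule 4 (vowel merger): zeridud → zeredud
  ⇒ Tokaiu zeredud
*ziritud is the unique common source.

*ziritud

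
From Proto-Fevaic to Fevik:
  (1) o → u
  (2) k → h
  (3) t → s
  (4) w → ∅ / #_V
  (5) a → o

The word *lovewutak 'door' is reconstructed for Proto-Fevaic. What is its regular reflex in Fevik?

luvewusoh

Fevik: *lovewutak > luvewutak > luvewutah > luvewusah > luvewusoh  (by vowel merger, unconditioned shift, unconditioned shift, vowel merger)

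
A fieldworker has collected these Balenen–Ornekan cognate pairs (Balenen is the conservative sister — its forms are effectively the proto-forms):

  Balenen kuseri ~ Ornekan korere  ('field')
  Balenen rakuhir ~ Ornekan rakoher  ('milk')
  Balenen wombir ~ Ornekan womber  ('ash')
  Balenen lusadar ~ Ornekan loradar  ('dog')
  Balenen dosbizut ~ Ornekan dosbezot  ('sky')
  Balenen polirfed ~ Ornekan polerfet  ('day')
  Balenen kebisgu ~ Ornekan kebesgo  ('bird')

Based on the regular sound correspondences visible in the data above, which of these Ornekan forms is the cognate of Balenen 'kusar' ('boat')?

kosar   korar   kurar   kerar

korar

kuseri ~ korere, rakuhir ~ rakoher — Balenen u corresponds to Ornekan o after a consonant, before a consonant other than r, m, n, p, b, f, v.
lusadar ~ loradar — Balenen s corresponds to Ornekan r between vowels (before a back vowel).
Applying these to Balenen 'kusar':
  kusar → kosar   (u→o after a consonant, before a consonant other than r, m, n, p, b, f, v)
  kosar → korar   (s→r between vowels (before a back vowel))
So the Ornekan cognate is 'korar'.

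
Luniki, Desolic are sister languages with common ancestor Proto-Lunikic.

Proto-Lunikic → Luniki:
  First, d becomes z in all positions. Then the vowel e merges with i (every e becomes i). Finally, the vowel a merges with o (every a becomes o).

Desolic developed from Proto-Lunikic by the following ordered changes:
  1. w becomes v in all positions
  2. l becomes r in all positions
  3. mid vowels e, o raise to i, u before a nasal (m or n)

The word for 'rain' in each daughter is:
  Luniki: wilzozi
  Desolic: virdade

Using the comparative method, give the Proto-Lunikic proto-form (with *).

Position 6: Luniki has z, Desolic has d. Desolic preserves d here (none of its changes turn any other segment into d), so the proto-segment is *d.
Position 5: Luniki has o, Desolic has a. Desolic preserves a here (none of its changes turn any other segment into a), so the proto-segment is *a.
Verify the candidate proto-form against each daughter:
Luniki: *wildade
  wildade → wilzaze   [unconditioned shift]
  wilzaze → wilzazi   [vowel merger]
  wilzazi → wilzozi   [vowel merger]
  giving Luniki wilzozi.
Desolic: *wildade
  wildade → vildade   [unconditioned shift]
  vildade → virdade   [unconditioned shift]
  virdade (rule 3 does not apply)
  giving Desolic virdade.
*wildade is the unique common source.

*wildade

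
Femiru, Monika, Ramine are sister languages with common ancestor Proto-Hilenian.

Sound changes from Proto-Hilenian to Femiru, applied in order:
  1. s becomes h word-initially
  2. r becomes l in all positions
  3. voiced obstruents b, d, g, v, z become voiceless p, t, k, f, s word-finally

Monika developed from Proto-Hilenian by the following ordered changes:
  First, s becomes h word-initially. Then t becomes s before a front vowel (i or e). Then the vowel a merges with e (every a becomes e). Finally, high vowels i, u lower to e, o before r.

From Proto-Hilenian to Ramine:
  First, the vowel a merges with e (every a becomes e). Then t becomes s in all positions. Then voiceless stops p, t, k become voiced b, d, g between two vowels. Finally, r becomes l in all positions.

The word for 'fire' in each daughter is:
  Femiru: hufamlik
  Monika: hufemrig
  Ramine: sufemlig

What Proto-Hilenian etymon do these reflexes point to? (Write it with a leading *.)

Position 4: Femiru has a, Monika has e, Ramine has e. Femiru preserves a here (none of its changes turn any other segment into a), so the proto-segment is *a.
Position 8: Femiru has k, Monika has g, Ramine has g. Monika preserves g here (none of its changes turn any other segment into g), so the proto-segment is *g.
Position 1: Femiru has h, Monika has h, Ramine has s. Taking the neighbouring segments as reconstructed: Femiru h could go back to *s or *h; Monika h could go back to *s or *h; Ramine s could go back to *t or *s — the one source consistent with every daughter is *s.
Continuing position by position gives *sufamrig; check it forward:
Femiru: *sufamrig
  sufamrig → hufamrig   [debuccalisation]
  hufamrig → hufamlig   [unconditioned shift]
  hufamlig → hufamlik   [final devoicing]
  giving Femiru hufamlik.
Monika: *sufamrig
  sufamrig → hufamrig   [debuccalisation]
  hufamrig (rule 2 does not apply)
  hufamrig → hufemrig   [vowel merger]
  hufemrig (rule 4 does not apply)
  giving Monika hufemrig.
Ramine: start from *sufamrig.
  rule 1 (vowel merger): sufamrig → sufemrig
  rule 2: no change — sufemrig
  rule 3: no change — sufemrig
  rule 4 (unconditioned shift): sufemrig → sufemlig
  ⇒ Ramine sufemlig
*sufamrig is the unique common source.

*sufamrig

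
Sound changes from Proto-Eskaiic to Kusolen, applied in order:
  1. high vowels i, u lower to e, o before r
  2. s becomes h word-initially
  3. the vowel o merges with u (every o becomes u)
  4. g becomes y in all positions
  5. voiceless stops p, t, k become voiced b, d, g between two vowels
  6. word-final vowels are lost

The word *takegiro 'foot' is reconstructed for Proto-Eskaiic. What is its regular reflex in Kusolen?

tageyer

Kusolen: *takegiro
  takegiro → takegero   [pre-rhotic lowering]
  takegero (rule 2 does not apply)
  takegero → takegeru   [vowel merger]
  takegeru → takeyeru   [unconditioned shift]
  takeyeru → tageyeru   [intervocalic voicing]
  tageyeru → tageyer   [apocope]
  giving Kusolen tageyer.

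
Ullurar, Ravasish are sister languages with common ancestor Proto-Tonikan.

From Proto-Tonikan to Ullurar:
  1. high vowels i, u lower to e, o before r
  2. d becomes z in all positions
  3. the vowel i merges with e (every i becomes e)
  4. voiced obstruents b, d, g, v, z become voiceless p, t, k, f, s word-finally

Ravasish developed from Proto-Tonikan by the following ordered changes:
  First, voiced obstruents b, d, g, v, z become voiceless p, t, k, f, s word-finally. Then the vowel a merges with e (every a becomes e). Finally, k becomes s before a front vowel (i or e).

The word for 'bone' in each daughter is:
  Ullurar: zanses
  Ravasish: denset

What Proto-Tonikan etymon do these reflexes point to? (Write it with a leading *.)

Position 6: Ullurar has s, Ravasish has t. Taking the neighbouring segments as reconstructed: Ullurar s could go back to *d or *s or *z; Ravasish t could go back to *t or *d — the one source consistent with every daughter is *d.
Position 1: Ullurar has z, Ravasish has d. Ravasish preserves d here (none of its changes turn any other segment into d), so the proto-segment is *d.
Position 2: Ullurar has a, Ravasish has e. Ullurar preserves a here (none of its changes turn any other segment into a), so the proto-segment is *a.
Continuing position by position gives *dansed; check it forward:
Ullurar: start from *dansed.
  rule 1: no change — dansed
  rule 2 (unconditioned shift): dansed → zansez
  rule 3: no change — zansez
  rule 4 (final devoicing): zansez → zanses
  ⇒ Ullurar zanses
Ravasish: *dansed > danset > denset  (by final devoicing, vowel merger)
Only *dansed yields all of Ullurar zanses, Ravasish denset.

*dansed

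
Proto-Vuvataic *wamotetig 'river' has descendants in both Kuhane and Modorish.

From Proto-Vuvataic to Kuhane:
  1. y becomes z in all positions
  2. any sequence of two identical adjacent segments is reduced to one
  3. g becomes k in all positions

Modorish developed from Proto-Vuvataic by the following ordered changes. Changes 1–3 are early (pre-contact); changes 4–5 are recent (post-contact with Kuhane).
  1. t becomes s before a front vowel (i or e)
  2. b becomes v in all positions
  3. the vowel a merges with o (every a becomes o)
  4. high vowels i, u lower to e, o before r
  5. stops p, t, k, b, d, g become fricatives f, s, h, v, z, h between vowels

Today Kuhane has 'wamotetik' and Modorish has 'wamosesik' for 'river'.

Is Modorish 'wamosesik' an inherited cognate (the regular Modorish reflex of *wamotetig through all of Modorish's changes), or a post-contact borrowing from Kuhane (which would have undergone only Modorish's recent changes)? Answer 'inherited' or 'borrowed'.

borrowed

If inherited, *wamotetig would pass through all of Modorish's changes:
Modorish: *wamotetig > wamosesig > womosesig  (by palatalisation, vowel merger)
If borrowed from Kuhane 'wamotetik' after the early changes, it would undergo only the recent ones:
  rule 4 (pre-rhotic lowering): no change (wamotetik)
  rule 5 (intervocalic lenition): wamotetik → wamosesik
  ⇒ as a loan: wamosesik
Modorish 'wamosesik' matches the loan outcome 'wamosesik', not the inherited 'womosesig' — it skipped the early Modorish changes, so it was borrowed from Kuhane.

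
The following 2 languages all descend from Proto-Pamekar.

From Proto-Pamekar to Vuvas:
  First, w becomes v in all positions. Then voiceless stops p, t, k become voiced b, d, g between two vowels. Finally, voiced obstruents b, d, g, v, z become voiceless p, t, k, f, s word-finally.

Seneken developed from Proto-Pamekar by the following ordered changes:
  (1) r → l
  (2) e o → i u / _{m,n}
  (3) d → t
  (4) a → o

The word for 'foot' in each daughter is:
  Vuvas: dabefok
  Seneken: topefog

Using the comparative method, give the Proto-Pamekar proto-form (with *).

*dapefog

Position 2: Vuvas has a, Seneken has o. Vuvas preserves a here (none of its changes turn any other segment into a), so the proto-segment is *a.
Position 1: Vuvas has d, Seneken has t. Taking the neighbouring segments as reconstructed: Vuvas d can only go back to *d; Seneken t could go back to *t or *d — the one source consistent with every daughter is *d.
Position 7: Vuvas has k, Seneken has g. Seneken preserves g here (none of its changes turn any other segment into g), so the proto-segment is *g.
This points to *dapefog. Verify forward in each daughter:
Vuvas: start from *dapefog.
  rule 1: no change — dapefog
  rule 2 (intervocalic voicing): dapefog → dabefog
  rule 3 (final devoicing): dabefog → dabefok
  ⇒ Vuvas dabefok
Seneken: start from *dapefog.
  rule 1: no change — dapefog
  rule 2: no change — dapefog
  rule 3 (unconditioned shift): dapefog → tapefog
  rule 4 (vowel merger): tapefog → topefog
  ⇒ Seneken topefog
No other proto-form is consistent with every reflex, so the reconstruction is *dapefog.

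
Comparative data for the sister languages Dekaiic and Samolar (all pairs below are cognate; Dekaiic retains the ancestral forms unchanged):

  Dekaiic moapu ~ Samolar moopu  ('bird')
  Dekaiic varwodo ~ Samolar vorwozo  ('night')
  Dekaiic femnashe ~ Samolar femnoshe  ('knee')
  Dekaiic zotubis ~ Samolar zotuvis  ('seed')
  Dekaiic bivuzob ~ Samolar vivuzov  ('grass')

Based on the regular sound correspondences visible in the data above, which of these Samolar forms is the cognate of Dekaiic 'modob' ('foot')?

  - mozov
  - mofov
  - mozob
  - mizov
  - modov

varwodo ~ vorwozo — Dekaiic d corresponds to Samolar z between vowels (before a back vowel).
bivuzob ~ vivuzov — Dekaiic b corresponds to Samolar v word-finally.
Applying these to Dekaiic 'modob':
  modob → mozob   (d→z between vowels (before a back vowel))
  mozob → mozov   (b→v word-finally)
So the Samolar cognate is 'mozov'.

mozov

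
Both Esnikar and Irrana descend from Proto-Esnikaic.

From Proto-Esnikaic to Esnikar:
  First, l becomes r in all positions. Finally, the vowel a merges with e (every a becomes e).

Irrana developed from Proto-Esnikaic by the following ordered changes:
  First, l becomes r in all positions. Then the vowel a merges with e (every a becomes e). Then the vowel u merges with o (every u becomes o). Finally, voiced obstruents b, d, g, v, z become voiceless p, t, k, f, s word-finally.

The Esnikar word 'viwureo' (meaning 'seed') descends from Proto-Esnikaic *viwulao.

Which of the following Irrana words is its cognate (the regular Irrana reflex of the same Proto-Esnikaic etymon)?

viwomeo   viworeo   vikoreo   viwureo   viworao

viworeo

Irrana: start from *viwulao.
  rule 1 (unconditioned shift): viwulao → viwurao
  rule 2 (vowel merger): viwurao → viwureo
  rule 3 (vowel merger): viwureo → viworeo
  rule 4: no change — viworeo
  ⇒ Irrana viworeo
The other candidates each miss or misapply at least one Irrana change.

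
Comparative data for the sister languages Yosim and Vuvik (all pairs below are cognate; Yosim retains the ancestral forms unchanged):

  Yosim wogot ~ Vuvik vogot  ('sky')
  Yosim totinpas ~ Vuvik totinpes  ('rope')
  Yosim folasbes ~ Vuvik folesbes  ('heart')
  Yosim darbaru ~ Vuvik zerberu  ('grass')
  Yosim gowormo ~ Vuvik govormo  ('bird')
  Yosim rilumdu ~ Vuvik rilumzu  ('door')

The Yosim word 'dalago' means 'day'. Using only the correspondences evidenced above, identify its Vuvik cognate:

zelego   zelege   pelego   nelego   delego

zelego

darbaru ~ zerberu — Yosim d corresponds to Vuvik z word-initially before a back vowel.
totinpas ~ totinpes, folasbes ~ folesbes — Yosim a corresponds to Vuvik e after a consonant, before a consonant other than r, m, n, p, b, f, v.
Applying these to Yosim 'dalago':
  dalago → zalago   (d→z word-initially before a back vowel)
  zalago → zelago   (a→e after a consonant, before a consonant other than r, m, n, p, b, f, v)
  zelago → zelego   (a→e after a consonant, before a consonant other than r, m, n, p, b, f, v)
So the Vuvik cognate is 'zelego'.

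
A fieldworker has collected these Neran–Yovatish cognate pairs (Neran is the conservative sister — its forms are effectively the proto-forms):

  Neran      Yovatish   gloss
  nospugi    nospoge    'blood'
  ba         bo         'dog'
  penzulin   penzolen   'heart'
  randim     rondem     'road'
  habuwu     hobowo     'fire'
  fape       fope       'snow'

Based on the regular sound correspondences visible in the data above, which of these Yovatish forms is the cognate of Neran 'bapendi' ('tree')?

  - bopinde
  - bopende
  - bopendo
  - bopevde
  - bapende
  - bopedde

bopende

fape ~ fope — Neran a corresponds to Yovatish o after a consonant, before a labial obstruent.
nospugi ~ nospoge — Neran i corresponds to Yovatish e word-finally.
Applying these to Neran 'bapendi':
  bapendi → bopendi   (a→o after a consonant, before a labial obstruent)
  bopendi → bopende   (i→e word-finally)
So the Yovatish cognate is 'bopende'.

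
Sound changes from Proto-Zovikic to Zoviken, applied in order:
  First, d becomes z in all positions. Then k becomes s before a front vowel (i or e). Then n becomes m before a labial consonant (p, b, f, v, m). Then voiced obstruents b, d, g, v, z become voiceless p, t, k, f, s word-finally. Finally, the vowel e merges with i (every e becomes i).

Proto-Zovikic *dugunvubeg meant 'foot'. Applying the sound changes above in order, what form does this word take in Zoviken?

zugumvubik

Zoviken: *dugunvubeg
  dugunvubeg → zugunvubeg   [unconditioned shift]
  zugunvubeg (rule 2 does not apply)
  zugunvubeg → zugumvubeg   [nasal place assimilation]
  zugumvubeg → zugumvubek   [final devoicing]
  zugumvubek → zugumvubik   [vowel merger]
  giving Zoviken zugumvubik.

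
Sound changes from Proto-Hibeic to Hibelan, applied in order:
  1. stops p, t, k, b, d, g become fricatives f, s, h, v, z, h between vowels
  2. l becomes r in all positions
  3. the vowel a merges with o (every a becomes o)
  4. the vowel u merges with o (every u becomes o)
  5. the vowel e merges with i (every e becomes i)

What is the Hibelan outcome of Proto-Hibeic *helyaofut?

Hibelan: *helyaofut > heryaofut > heryoofut > heryoofot > hiryoofot  (by unconditioned shift, vowel merger, vowel merger, vowel merger)

hiryoofot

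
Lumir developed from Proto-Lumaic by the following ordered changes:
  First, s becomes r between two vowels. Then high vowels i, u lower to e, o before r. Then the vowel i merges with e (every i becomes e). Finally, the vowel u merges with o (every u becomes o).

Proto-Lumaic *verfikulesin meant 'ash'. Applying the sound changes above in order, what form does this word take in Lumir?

verfekoleren

Lumir: *verfikulesin > verfikulerin > verfekuleren > verfekoleren  (by rhotacism, vowel merger, vowel merger)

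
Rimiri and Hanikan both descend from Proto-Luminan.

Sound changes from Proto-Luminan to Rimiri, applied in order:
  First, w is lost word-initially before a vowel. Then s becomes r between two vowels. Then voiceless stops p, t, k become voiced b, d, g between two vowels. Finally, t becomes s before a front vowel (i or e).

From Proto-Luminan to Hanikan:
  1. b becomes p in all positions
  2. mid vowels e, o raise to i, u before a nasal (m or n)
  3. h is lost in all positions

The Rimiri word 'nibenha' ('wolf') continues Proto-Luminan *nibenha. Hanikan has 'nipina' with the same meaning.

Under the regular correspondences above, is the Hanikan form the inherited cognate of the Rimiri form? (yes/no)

Derive the expected Hanikan reflex of *nibenha:
Hanikan: start from *nibenha.
  rule 1 (unconditioned shift): nibenha → nipenha
  rule 2 (pre-nasal raising): nipenha → nipinha
  rule 3 (h-loss): nipinha → nipina
  ⇒ Hanikan nipina
Hanikan 'nipina' matches the regular reflex exactly, so the pair is cognate.

yes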